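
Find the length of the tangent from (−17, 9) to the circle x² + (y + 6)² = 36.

√478

With centre O = (0, −6), |OP|² = 514 and r² = 36.
The tangent meets the radius at right angles, so tangent² = |PO|² − r² = 514 − 36 = 478.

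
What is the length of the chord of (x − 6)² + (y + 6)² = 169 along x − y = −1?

13√2

The distance from (6, −6) to the line is 13/√2, and r² = 169.
Chord = 2√(r² − d²) = 2·√(169/2) = 13√2.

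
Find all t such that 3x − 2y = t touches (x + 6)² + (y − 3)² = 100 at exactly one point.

t = −24 ± 10√13

The line touches the circle iff its distance from (−6, 3) is 10:
|3·(−6) − 2·3 − t| / √13 = 10
|t − (−24)| = 10√13.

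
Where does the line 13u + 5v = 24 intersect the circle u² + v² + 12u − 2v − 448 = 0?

From the line, v = (24 − 13u)/5. Substituting:
194u² − 194u − 10864 = 0  ⟹  u² − u − 56 = 0
u = 8 or u = −7, giving (8, −16) and (−7, 23).

(−7, 23) and (8, −16)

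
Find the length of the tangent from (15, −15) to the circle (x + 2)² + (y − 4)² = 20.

3√70

With centre O = (−2, 4), |OP|² = 650 and r² = 20.
By the tangent–radius right angle, tangent length = √(|PO|² − r²) = √630 = 3√70.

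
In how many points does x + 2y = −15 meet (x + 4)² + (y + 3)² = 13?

Substituting the line into the circle gives 5x² + 50x + 93 = 0.
Δ = 2500 − 1860 = 640.
Two real roots: the line is a secant.

2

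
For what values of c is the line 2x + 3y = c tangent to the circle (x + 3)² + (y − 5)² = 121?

Tangency holds when the distance from the centre (−3, 5) to the line equals the radius 11:
|2·(−3) + 3·5 − c| / √13 = 11
|c − (9)| = 11√13.

c = 9 ± 11√13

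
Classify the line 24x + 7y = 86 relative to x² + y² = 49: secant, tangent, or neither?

secant

Substituting the line into the circle gives 625x² − 4128x + 4995 = 0.
Δ = 17040384 − 12487500 = 4552884.
Two real roots: the line is a secant.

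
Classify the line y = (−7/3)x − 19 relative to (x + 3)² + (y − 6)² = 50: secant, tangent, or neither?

d² = (7·(−3) + 3·6 − (−57))²/58 = 1458/29; r² = 50.
Since d² > r², the line lies outside the circle.

neither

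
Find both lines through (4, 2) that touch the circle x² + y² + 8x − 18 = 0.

A line y − (2) = m(x − (4)) is tangent when its distance from (−4, 0) is √34:
[m·(−8) − (−2)]² = 34(m² + 1)
15m² − 16m − 15 = 0, so m = 5/3 or m = −3/5.
With m = 5/3: 5x − 3y = 14. With m = −3/5: 3x + 5y = 22.

5x − 3y = 14 and 3x + 5y = 22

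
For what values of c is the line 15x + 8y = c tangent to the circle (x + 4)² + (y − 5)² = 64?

c = −156 or c = 116

Tangency holds when the distance from the centre (−4, 5) to the line equals the radius 8:
|15·(−4) + 8·5 − c| / √289 = 8
|c − (−20)| = 8·17, so c = 116 or c = −156.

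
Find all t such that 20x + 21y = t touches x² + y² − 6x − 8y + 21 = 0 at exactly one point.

Tangency holds when the distance from the centre (3, 4) to the line equals the radius 2:
|20·3 + 21·4 − t| / √841 = 2
|t − (144)| = 2·29, so t = 202 or t = 86.

t = 86 or t = 202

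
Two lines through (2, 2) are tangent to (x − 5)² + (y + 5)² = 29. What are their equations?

2x + 5y = 14 and 5x − 2y = 6

A line y − (2) = m(x − (2)) is tangent when its distance from (5, −5) is √29:
[m·(3) − (−7)]² = 29(m² + 1)
10m² − 21m − 10 = 0, so m = −2/5 or m = 5/2.
With m = −2/5: 2x + 5y = 14. With m = 5/2: 5x − 2y = 6.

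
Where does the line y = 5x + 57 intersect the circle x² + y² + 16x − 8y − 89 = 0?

From the line, y = 5x + 57. Substituting:
26x² + 546x + 2704 = 0  ⟹  x² + 21x + 104 = 0
x = −8 or x = −13, giving (−8, 17) and (−13, −8).

(−13, −8) and (−8, 17)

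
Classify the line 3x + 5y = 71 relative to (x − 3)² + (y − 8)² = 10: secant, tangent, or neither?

Substituting the line into the circle gives 34x² − 336x + 936 = 0.
Δ = 112896 − 127296 = −14400.
No real roots: the line does not meet the circle.

neither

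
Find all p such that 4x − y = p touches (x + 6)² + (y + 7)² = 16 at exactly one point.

For a tangent, require d(centre, line) = r = 4.
|4·(−6) − 1·(−7) − p| / √17 = 4
|p − (−17)| = 4√17.

p = −17 ± 4√17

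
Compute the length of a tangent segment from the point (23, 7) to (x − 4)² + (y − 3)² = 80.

3√33

With centre O = (4, 3), |OP|² = 377 and r² = 80.
Power of the point: PT² = |PO|² − r² = 297, so PT = 3√33.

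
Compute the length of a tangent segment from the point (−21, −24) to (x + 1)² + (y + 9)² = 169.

2√114

The centre is (−1, −9) and r = 13. The square of the distance from P to the centre is 400 + 225 = 625.
By the tangent–radius right angle, tangent length = √(|PO|² − r²) = √456 = 2√114.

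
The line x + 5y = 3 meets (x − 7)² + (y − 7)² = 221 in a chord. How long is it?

The distance from (7, 7) to the line is 39/√26, and r² = 221.
Chord = 2√(r² − d²) = 2·√(325/2) = 5√26.

5√26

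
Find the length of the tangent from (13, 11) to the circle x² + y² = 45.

With centre O = (0, 0), |OP|² = 290 and r² = 45.
The tangent meets the radius at right angles, so tangent² = |PO|² − r² = 290 − 45 = 245.

7√5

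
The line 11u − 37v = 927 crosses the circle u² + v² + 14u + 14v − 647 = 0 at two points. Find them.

From the line, v = (−927 + 11u)/37. Substituting:
1490u² + 4470u − 506600 = 0  ⟹  u² + 3u − 340 = 0
u = 17 or u = −20, giving (17, −20) and (−20, −31).

(−20, −31) and (17, −20)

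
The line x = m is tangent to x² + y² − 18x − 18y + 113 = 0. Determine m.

m = 2 or m = 16

The line touches the circle iff its distance from (9, 9) is 7:
|1·9 + 0·9 − m| / √1 = 7
|m − (9)| = 7, so m = 16 or m = 2.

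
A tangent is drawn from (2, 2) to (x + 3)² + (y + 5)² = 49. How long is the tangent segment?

5

Centre (−3, −5), r² = 49. |PO|² = (5)² + (7)² = 74.
By the tangent–radius right angle, tangent length = √(|PO|² − r²) = √25 = 5.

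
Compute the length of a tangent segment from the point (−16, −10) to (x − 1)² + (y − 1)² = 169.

Centre (1, 1), r² = 169. |PO|² = (−17)² + (−11)² = 410.
By the tangent–radius right angle, tangent length = √(|PO|² − r²) = √241.

√241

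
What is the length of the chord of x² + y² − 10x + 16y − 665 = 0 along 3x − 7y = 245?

4√58

Express y = (−245 + 3x)/7 and substitute into the circle:
58x² − 1624x = 0  ⟹  x² − 28x = 0
x = 28 or x = 0, giving (28, −23) and (0, −35).
Chord length = distance between (28, −23) and (0, −35) = √928 = 4√58.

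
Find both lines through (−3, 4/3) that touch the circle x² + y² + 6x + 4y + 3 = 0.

Write the tangent as mx − y + (4/3 − m·(−3)) = 0 and set its distance from the centre to √10:
(0m − (−10/3))² = 10(m² + 1)
9m² − 1 = 0, so m = 1/3 or m = −1/3.
With m = 1/3: x − 3y = −7. With m = −1/3: x + 3y = 1.

x − 3y = −7 and x + 3y = 1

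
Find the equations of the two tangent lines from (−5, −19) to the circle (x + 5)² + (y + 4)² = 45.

Let a tangent through (−5, −19) have slope m. Its distance from (−5, −4) must equal 3√5:
(0m − (15))² = 45(m² + 1)
m² − 4 = 0, so m = 2 or m = −2.
Through (−5, −19) these give 2x − y = 9 and 2x + y = −29.

2x − y = 9 and 2x + y = −29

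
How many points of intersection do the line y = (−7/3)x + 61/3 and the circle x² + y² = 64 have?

0

Substituting the line into the circle gives 58x² − 854x + 3145 = 0.
Discriminant = (−854)² − 4·58·(3145) = −324 < 0.
No real roots: the line does not meet the circle.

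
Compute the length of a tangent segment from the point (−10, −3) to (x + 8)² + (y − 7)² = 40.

8

The centre is (−8, 7) and r = 2√10. The square of the distance from P to the centre is 4 + 100 = 104.
The tangent meets the radius at right angles, so tangent² = |PO|² − r² = 104 − 40 = 64.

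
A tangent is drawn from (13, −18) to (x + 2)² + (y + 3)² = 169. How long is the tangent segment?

The centre is (−2, −3) and r = 13. The square of the distance from P to the centre is 225 + 225 = 450.
By the tangent–radius right angle, tangent length = √(|PO|² − r²) = √281.

√281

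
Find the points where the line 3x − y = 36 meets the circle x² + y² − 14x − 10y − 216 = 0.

(8, −12) and (18, 18)

Substitute y = 3x − 36:
10x² − 260x + 1440 = 0  ⟹  x² − 26x + 144 = 0
x = 18 or x = 8, giving (18, 18) and (8, −12).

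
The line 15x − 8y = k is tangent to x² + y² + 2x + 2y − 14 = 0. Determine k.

k = −75 or k = 61

Tangency holds when the distance from the centre (−1, −1) to the line equals the radius 4:
|15·(−1) − 8·(−1) − k| / √289 = 4
|k − (−7)| = 4·17, so k = 61 or k = −75.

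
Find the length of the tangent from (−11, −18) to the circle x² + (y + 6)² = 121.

12

Centre (0, −6), r² = 121. |PO|² = (−11)² + (−12)² = 265.
By the tangent–radius right angle, tangent length = √(|PO|² − r²) = √144 = 12.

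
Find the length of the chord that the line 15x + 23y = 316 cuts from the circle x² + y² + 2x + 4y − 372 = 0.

Centre (−1, −2), r² = 377. Perpendicular distance d from centre to line = |−377| / √754 = 377/√754.
Chord = 2√(r² − d²) = 2·√(377/2) = √754.

√754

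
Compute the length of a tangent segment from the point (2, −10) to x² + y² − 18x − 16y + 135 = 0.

Centre (9, 8), r² = 10. |PO|² = (−7)² + (−18)² = 373.
By the tangent–radius right angle, tangent length = √(|PO|² − r²) = √363 = 11√3.

11√3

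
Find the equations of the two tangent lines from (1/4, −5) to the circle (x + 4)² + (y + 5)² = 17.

4x + y = −4 and 4x − y = 6

Let a tangent through (1/4, −5) have slope m. Its distance from (−4, −5) must equal √17:
[m·(−17/4) − (0)]² = 17(m² + 1)
m² − 16 = 0, so m = −4 or m = 4.
With m = −4: 4x + y = −4. With m = 4: 4x − y = 6.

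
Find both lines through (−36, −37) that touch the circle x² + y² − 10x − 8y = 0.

Write the tangent as mx − y + (−37 − m·(−36)) = 0 and set its distance from the centre to √41:
(41m − (41))² = 41(m² + 1)
20m² − 41m + 20 = 0, so m = 4/5 or m = 5/4.
With m = 4/5: 4x − 5y = 41. With m = 5/4: 5x − 4y = −32.

4x − 5y = 41 and 5x − 4y = −32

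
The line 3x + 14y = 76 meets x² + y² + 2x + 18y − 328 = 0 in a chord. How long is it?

Substitute y = (76 − 3x)/14:
205x² − 820x − 39360 = 0  ⟹  x² − 4x − 192 = 0
x = 16 or x = −12, giving (16, 2) and (−12, 8).
Chord length = distance between (16, 2) and (−12, 8) = √820 = 2√205.

2√205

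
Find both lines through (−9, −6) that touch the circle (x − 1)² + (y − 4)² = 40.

Write the tangent as mx − y + (−6 − m·(−9)) = 0 and set its distance from the centre to 2√10:
[m·(10) − (10)]² = 40(m² + 1)
3m² − 10m + 3 = 0, so m = 1/3 or m = 3.
Through (−9, −6) these give x − 3y = 9 and 3x − y = −21.

x − 3y = 9 and 3x − y = −21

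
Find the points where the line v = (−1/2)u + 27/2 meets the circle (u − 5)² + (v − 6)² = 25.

From the line, v = (27 − u)/2. Substituting:
5u² − 70u + 225 = 0  ⟹  u² − 14u + 45 = 0
u = 9 or u = 5, giving (9, 9) and (5, 11).

(5, 11) and (9, 9)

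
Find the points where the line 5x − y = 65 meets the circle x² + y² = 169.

(12, −5) and (13, 0)

Substitute y = 5x − 65:
26x² − 650x + 4056 = 0  ⟹  x² − 25x + 156 = 0
x = 13 or x = 12, giving (13, 0) and (12, −5).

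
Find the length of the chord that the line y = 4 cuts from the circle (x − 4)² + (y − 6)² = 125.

22

Centre (4, 6), r² = 125. Perpendicular distance d from centre to line = |2| / √1 = 2.
Chord = 2√(r² − d²) = 2·√(121) = 22.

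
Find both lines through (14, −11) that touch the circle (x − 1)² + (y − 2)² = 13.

Let a tangent through (14, −11) have slope m. Its distance from (1, 2) must equal √13:
[m·(−13) − (13)]² = 13(m² + 1)
6m² + 13m + 6 = 0, so m = −3/2 or m = −2/3.
Through (14, −11) these give 3x + 2y = 20 and 2x + 3y = −5.

3x + 2y = 20 and 2x + 3y = −5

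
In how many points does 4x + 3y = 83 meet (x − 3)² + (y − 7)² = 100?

1

Substituting the line into the circle gives 25x² − 550x + 3025 = 0.
Discriminant = (−550)² − 4·25·(3025) = 0.
A repeated root: the line is tangent.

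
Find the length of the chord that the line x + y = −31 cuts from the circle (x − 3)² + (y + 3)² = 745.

Substitute y = −x − 31:
2x² + 50x + 48 = 0  ⟹  x² + 25x + 24 = 0
x = −1 or x = −24, giving (−1, −30) and (−24, −7).
Chord length = distance between (−1, −30) and (−24, −7) = √1058 = 23√2.

23√2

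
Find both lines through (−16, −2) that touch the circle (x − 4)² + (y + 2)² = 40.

A line y − (−2) = m(x − (−16)) is tangent when its distance from (4, −2) is 2√10:
[m·(20) − (0)]² = 40(m² + 1)
9m² − 1 = 0, so m = −1/3 or m = 1/3.
With m = −1/3: x + 3y = −22. With m = 1/3: x − 3y = −10.

x + 3y = −22 and x − 3y = −10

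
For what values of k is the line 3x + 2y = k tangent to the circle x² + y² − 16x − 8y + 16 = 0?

For a tangent, require d(centre, line) = r = 8.
|3·8 + 2·4 − k| / √13 = 8
|k − (32)| = 8√13.

k = 32 ± 8√13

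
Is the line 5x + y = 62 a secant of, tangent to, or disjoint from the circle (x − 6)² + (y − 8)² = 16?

Substituting the line into the circle gives 26x² − 552x + 2936 = 0.
Discriminant = (−552)² − 4·26·(2936) = −640 < 0.
No real roots: the line does not meet the circle.

disjoint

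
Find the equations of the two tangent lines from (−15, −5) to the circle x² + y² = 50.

A line y − (−5) = m(x − (−15)) is tangent when its distance from (0, 0) is 5√2:
[m·(15) − (5)]² = 50(m² + 1)
7m² − 6m − 1 = 0, so m = 1 or m = −1/7.
With m = 1: x − y = −10. With m = −1/7: x + 7y = −50.

x − y = −10 and x + 7y = −50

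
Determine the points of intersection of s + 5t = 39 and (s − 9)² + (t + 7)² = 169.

(9, 6) and (14, 5)

Express t = (39 − s)/5 and substitute into the circle:
26s² − 598s + 3276 = 0  ⟹  s² − 23s + 126 = 0
s = 14 or s = 9, giving (14, 5) and (9, 6).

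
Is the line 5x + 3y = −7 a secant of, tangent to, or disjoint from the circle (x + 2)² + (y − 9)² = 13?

Substituting the line into the circle gives 34x² + 376x + 1075 = 0.
Discriminant = (376)² − 4·34·(1075) = −4824 < 0.
No real roots: the line does not meet the circle.

disjoint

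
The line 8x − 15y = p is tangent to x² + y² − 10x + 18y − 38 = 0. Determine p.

p = −29 or p = 379

For a tangent, require d(centre, line) = r = 12.
|8·5 − 15·(−9) − p| / √289 = 12
|p − (175)| = 12·17, so p = 379 or p = −29.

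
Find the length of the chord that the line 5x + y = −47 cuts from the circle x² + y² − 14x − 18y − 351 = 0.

5√26

Express y = −5x − 47 and substitute into the circle:
26x² + 546x + 2704 = 0  ⟹  x² + 21x + 104 = 0
x = −8 or x = −13, giving (−8, −7) and (−13, 18).
|(−8, −7) − (−13, 18)| = √((5)² + (−25)²) = 5√26.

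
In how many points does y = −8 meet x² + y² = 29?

d² = (0·0 + 1·0 − (−8))² = 64; r² = 29.
Since d² > r², the line lies outside the circle.

0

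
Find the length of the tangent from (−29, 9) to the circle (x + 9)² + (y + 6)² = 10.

√615

The centre is (−9, −6) and r = √10. The square of the distance from P to the centre is 400 + 225 = 625.
By the tangent–radius right angle, tangent length = √(|PO|² − r²) = √615.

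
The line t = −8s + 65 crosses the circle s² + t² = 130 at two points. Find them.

(7, 9) and (9, −7)

Substitute t = −8s + 65:
65s² − 1040s + 4095 = 0  ⟹  s² − 16s + 63 = 0
s = 9 or s = 7, giving (9, −7) and (7, 9).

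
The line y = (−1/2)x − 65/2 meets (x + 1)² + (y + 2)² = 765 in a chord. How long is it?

6√5

Substitute y = (−65 − x)/2:
5x² + 130x + 665 = 0  ⟹  x² + 26x + 133 = 0
x = −7 or x = −19, giving (−7, −29) and (−19, −23).
|(−7, −29) − (−19, −23)| = √((12)² + (−6)²) = 6√5.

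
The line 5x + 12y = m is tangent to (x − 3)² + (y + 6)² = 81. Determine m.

The line touches the circle iff its distance from (3, −6) is 9:
|5·3 + 12·(−6) − m| / √169 = 9
|m − (−57)| = 9·13, so m = 60 or m = −174.

m = −174 or m = 60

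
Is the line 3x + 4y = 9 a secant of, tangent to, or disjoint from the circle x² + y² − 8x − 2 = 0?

Centre (4, 0), r² = 18. Distance² from centre to line = (3)²/25 = 9/25.
Since d² < r², the line cuts the circle twice.

secant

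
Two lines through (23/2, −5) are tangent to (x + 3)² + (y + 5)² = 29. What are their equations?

2x − 5y = 48 and 2x + 5y = −2

A line y − (−5) = m(x − (23/2)) is tangent when its distance from (−3, −5) is √29:
(−29/2m − (0))² = 29(m² + 1)
25m² − 4 = 0, so m = 2/5 or m = −2/5.
Through (23/2, −5) these give 2x − 5y = 48 and 2x + 5y = −2.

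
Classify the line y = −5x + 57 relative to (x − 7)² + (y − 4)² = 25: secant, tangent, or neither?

d² = (5·7 + 1·4 − (57))²/26 = 162/13; r² = 25.
Since d² < r², the line cuts the circle twice.

secant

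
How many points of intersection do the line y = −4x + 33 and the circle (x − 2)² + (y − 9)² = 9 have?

Substituting the line into the circle gives 17x² − 196x + 571 = 0.
Δ = 38416 − 38828 = −412.
No real roots: the line does not meet the circle.

0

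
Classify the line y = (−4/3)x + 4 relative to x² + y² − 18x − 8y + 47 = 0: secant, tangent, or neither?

Substituting the line into the circle gives 25x² − 162x + 279 = 0.
Δ = 26244 − 27900 = −1656.
No real roots: the line does not meet the circle.

neither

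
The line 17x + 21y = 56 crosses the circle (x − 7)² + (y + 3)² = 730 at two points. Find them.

(−14, 14) and (28, −20)

From the line, y = (56 − 17x)/21. Substituting:
730x² − 10220x − 286160 = 0  ⟹  x² − 14x − 392 = 0
x = 28 or x = −14, giving (28, −20) and (−14, 14).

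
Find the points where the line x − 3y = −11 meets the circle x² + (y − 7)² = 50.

(−5, 2) and (7, 6)

From the line, y = (11 + x)/3. Substituting:
10x² − 20x − 350 = 0  ⟹  x² − 2x − 35 = 0
x = 7 or x = −5, giving (7, 6) and (−5, 2).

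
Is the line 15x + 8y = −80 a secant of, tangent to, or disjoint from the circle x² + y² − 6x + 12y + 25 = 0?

disjoint

Substituting the line into the circle gives 289x² + 576x + 320 = 0.
Discriminant = (576)² − 4·289·(320) = −38144 < 0.
No real roots: the line does not meet the circle.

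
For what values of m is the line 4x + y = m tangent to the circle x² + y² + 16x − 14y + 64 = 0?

m = −25 ± 7√17

The line touches the circle iff its distance from (−8, 7) is 7:
|4·(−8) + 1·7 − m| / √17 = 7
|m − (−25)| = 7√17.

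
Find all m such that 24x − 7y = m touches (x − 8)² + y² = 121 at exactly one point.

m = −83 or m = 467

Tangency holds when the distance from the centre (8, 0) to the line equals the radius 11:
|24·8 − 7·0 − m| / √625 = 11
|m − (192)| = 11·25, so m = 467 or m = −83.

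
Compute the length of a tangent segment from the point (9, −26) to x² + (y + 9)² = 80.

The centre is (0, −9) and r = 4√5. The square of the distance from P to the centre is 81 + 289 = 370.
Power of the point: PT² = |PO|² − r² = 290, so PT = √290.

√290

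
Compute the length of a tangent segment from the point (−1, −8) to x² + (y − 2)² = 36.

The centre is (0, 2) and r = 6. The square of the distance from P to the centre is 1 + 100 = 101.
The tangent meets the radius at right angles, so tangent² = |PO|² − r² = 101 − 36 = 65.

√65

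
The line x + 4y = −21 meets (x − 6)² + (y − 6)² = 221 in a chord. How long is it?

The distance from (6, 6) to the line is 51/√17, and r² = 221.
Chord = 2√(r² − d²) = 2·√(68) = 4√17.

4√17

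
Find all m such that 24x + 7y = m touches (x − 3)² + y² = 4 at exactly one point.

Tangency holds when the distance from the centre (3, 0) to the line equals the radius 2:
|24·3 + 7·0 − m| / √625 = 2
|m − (72)| = 2·25, so m = 122 or m = 22.

m = 22 or m = 122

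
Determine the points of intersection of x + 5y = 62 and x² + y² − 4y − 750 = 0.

(−23, 17) and (27, 7)

Express y = (62 − x)/5 and substitute into the circle:
26x² − 104x − 16146 = 0  ⟹  x² − 4x − 621 = 0
x = 27 or x = −23, giving (27, 7) and (−23, 17).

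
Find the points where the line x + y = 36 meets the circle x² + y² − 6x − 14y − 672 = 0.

Substitute y = −x + 36:
2x² − 64x + 120 = 0  ⟹  x² − 32x + 60 = 0
x = 30 or x = 2, giving (30, 6) and (2, 34).

(2, 34) and (30, 6)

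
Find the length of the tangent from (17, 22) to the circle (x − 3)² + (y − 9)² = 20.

√345

The centre is (3, 9) and r = 2√5. The square of the distance from P to the centre is 196 + 169 = 365.
Power of the point: PT² = |PO|² − r² = 345, so PT = √345.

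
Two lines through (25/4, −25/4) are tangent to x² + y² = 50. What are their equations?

7x − y = 50 and x − 7y = 50

Write the tangent as mx − y + (−25/4 − m·(25/4)) = 0 and set its distance from the centre to 5√2:
[m·(−25/4) − (25/4)]² = 50(m² + 1)
7m² − 50m + 7 = 0, so m = 7 or m = 1/7.
Through (25/4, −25/4) these give 7x − y = 50 and x − 7y = 50.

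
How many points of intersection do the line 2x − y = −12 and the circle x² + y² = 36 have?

Centre (0, 0), r² = 36. Distance² from centre to line = (12)²/5 = 144/5.
Since d² < r², the line cuts the circle twice.

2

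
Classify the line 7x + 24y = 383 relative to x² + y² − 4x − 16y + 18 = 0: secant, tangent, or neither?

Substituting the line into the circle gives 625x² − 4978x + 9985 = 0.
Discriminant = (−4978)² − 4·625·(9985) = −182016 < 0.
No real roots: the line does not meet the circle.

neither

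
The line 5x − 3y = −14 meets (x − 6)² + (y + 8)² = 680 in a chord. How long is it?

8√34

From the line, y = (14 + 5x)/3. Substituting:
34x² + 272x − 4352 = 0  ⟹  x² + 8x − 128 = 0
x = 8 or x = −16, giving (8, 18) and (−16, −22).
|(8, 18) − (−16, −22)| = √((24)² + (40)²) = 8√34.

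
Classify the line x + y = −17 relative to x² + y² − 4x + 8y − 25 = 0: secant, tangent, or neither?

neither

d² = (1·2 + 1·(−4) − (−17))²/2 = 225/2; r² = 45.
Since d² > r², the line lies outside the circle.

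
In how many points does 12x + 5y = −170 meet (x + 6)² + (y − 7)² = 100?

0

Substituting the line into the circle gives 169x² + 5220x + 40425 = 0.
Discriminant = (5220)² − 4·169·(40425) = −78900 < 0.
No real roots: the line does not meet the circle.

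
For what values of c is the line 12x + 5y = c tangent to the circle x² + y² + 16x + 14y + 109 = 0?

c = −157 or c = −105

For a tangent, require d(centre, line) = r = 2.
|12·(−8) + 5·(−7) − c| / √169 = 2
|c − (−131)| = 2·13, so c = −105 or c = −157.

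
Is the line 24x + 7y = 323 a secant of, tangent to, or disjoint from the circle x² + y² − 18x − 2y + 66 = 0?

Substituting the line into the circle gives 625x² − 16050x + 103041 = 0.
Discriminant = (−16050)² − 4·625·(103041) = 0.
A repeated root: the line is tangent.

tangent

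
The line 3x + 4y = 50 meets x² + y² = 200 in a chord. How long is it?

Centre (0, 0), r² = 200. Perpendicular distance d from centre to line = |−50| / √25 = 50/√25.
Chord = 2√(r² − d²) = 2·√(100) = 20.

20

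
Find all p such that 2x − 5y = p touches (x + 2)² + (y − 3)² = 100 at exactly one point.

For a tangent, require d(centre, line) = r = 10.
|2·(−2) − 5·3 − p| / √29 = 10
|p − (−19)| = 10√29.

p = −19 ± 10√29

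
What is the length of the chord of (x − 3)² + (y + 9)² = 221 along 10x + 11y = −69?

The distance from (3, −9) to the line is 0/√221, and r² = 221.
Half the chord is √(r² − d²) = √(221), so the full chord is 2√221.

2√221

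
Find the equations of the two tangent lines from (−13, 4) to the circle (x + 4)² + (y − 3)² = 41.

5x + 4y = −49 and 4x − 5y = −72

A line y − (4) = m(x − (−13)) is tangent when its distance from (−4, 3) is √41:
(9m − (−1))² = 41(m² + 1)
20m² + 9m − 20 = 0, so m = −5/4 or m = 4/5.
Through (−13, 4) these give 5x + 4y = −49 and 4x − 5y = −72.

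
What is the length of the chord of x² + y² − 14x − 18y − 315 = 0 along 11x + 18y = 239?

Centre (7, 9), r² = 445. Perpendicular distance d from centre to line = |0| / √445 = 0/√445.
Half the chord is √(r² − d²) = √(445), so the full chord is 2√445.

2√445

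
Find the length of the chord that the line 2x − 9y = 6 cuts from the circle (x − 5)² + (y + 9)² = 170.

From the line, y = (−6 + 2x)/9. Substituting:
85x² − 510x − 6120 = 0  ⟹  x² − 6x − 72 = 0
x = 12 or x = −6, giving (12, 2) and (−6, −2).
Chord length = distance between (12, 2) and (−6, −2) = √340 = 2√85.

2√85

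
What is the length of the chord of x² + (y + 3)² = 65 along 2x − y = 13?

6√5

Centre (0, −3), r² = 65. Perpendicular distance d from centre to line = |−10| / √5 = 10/√5.
Half the chord is √(r² − d²) = √(45), so the full chord is 6√5.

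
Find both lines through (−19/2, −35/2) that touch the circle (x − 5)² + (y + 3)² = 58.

Let a tangent through (−19/2, −35/2) have slope m. Its distance from (5, −3) must equal √58:
(29/2m − (29/2))² = 58(m² + 1)
21m² − 58m + 21 = 0, so m = 7/3 or m = 3/7.
With m = 7/3: 7x − 3y = −14. With m = 3/7: 3x − 7y = 94.

7x − 3y = −14 and 3x − 7y = 94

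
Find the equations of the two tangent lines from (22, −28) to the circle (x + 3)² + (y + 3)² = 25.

Write the tangent as mx − y + (−28 − m·(22)) = 0 and set its distance from the centre to 5:
(−25m − (25))² = 25(m² + 1)
12m² + 25m + 12 = 0, so m = −4/3 or m = −3/4.
Through (22, −28) these give 4x + 3y = 4 and 3x + 4y = −46.

4x + 3y = 4 and 3x + 4y = −46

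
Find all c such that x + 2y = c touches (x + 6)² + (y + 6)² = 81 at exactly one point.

c = −18 ± 9√5

Tangency holds when the distance from the centre (−6, −6) to the line equals the radius 9:
|1·(−6) + 2·(−6) − c| / √5 = 9
|c − (−18)| = 9√5.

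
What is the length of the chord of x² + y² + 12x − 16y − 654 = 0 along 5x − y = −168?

4√26

From the line, y = 5x + 168. Substituting:
26x² + 1612x + 24882 = 0  ⟹  x² + 62x + 957 = 0
x = −29 or x = −33, giving (−29, 23) and (−33, 3).
Chord length = distance between (−29, 23) and (−33, 3) = √416 = 4√26.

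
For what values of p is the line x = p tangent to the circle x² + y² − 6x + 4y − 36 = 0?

The line touches the circle iff its distance from (3, −2) is 7:
|1·3 + 0·(−2) − p| / √1 = 7
|p − (3)| = 7, so p = 10 or p = −4.

p = −4 or p = 10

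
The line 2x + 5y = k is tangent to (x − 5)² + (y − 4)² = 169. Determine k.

For a tangent, require d(centre, line) = r = 13.
|2·5 + 5·4 − k| / √29 = 13
|k − (30)| = 13√29.

k = 30 ± 13√29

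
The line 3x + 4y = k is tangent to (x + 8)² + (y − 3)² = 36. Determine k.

The line touches the circle iff its distance from (−8, 3) is 6:
|3·(−8) + 4·3 − k| / √25 = 6
|k − (−12)| = 6·5, so k = 18 or k = −42.

k = −42 or k = 18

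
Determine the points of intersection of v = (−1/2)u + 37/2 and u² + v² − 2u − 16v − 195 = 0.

(−7, 22) and (17, 10)

From the line, v = (37 − u)/2. Substituting:
5u² − 50u − 595 = 0  ⟹  u² − 10u − 119 = 0
u = 17 or u = −7, giving (17, 10) and (−7, 22).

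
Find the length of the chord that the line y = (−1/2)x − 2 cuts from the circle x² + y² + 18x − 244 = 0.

The distance from (−9, 0) to the line is 5/√5, and r² = 325.
Half the chord is √(r² − d²) = √(320), so the full chord is 16√5.

16√5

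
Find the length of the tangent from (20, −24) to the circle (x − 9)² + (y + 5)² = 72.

√410

With centre O = (9, −5), |OP|² = 482 and r² = 72.
Power of the point: PT² = |PO|² − r² = 410, so PT = √410.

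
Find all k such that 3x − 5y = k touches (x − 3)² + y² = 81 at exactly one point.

k = 9 ± 9√34

The line touches the circle iff its distance from (3, 0) is 9:
|3·3 − 5·0 − k| / √34 = 9
|k − (9)| = 9√34.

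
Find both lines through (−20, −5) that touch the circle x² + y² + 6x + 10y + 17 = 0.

A line y − (−5) = m(x − (−20)) is tangent when its distance from (−3, −5) is √17:
(17m − (0))² = 17(m² + 1)
16m² − 1 = 0, so m = 1/4 or m = −1/4.
With m = 1/4: x − 4y = 0. With m = −1/4: x + 4y = −40.

x − 4y = 0 and x + 4y = −40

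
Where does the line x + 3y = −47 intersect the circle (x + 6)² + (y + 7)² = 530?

(−29, −6) and (13, −20)

Express y = (−47 − x)/3 and substitute into the circle:
10x² + 160x − 3770 = 0  ⟹  x² + 16x − 377 = 0
x = 13 or x = −29, giving (13, −20) and (−29, −6).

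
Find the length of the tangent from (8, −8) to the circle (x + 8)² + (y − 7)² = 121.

6√10

The centre is (−8, 7) and r = 11. The square of the distance from P to the centre is 256 + 225 = 481.
The tangent meets the radius at right angles, so tangent² = |PO|² − r² = 481 − 121 = 360.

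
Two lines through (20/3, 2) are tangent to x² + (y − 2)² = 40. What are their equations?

Write the tangent as mx − y + (2 − m·(20/3)) = 0 and set its distance from the centre to 2√10:
(−20/3m − (0))² = 40(m² + 1)
m² − 9 = 0, so m = −3 or m = 3.
With m = −3: 3x + y = 22. With m = 3: 3x − y = 18.

3x + y = 22 and 3x − y = 18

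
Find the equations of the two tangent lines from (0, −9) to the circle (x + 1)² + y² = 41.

5x − 4y = 36 and 4x + 5y = −45

Let a tangent through (0, −9) have slope m. Its distance from (−1, 0) must equal √41:
[m·(−1) − (9)]² = 41(m² + 1)
20m² − 9m − 20 = 0, so m = 5/4 or m = −4/5.
Through (0, −9) these give 5x − 4y = 36 and 4x + 5y = −45.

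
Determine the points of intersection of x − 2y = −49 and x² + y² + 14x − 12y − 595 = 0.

(−33, 8) and (7, 28)

Substitute y = (49 + x)/2:
5x² + 130x − 1155 = 0  ⟹  x² + 26x − 231 = 0
x = 7 or x = −33, giving (7, 28) and (−33, 8).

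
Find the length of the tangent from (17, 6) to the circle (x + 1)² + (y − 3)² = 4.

√329

The centre is (−1, 3) and r = 2. The square of the distance from P to the centre is 324 + 9 = 333.
The tangent meets the radius at right angles, so tangent² = |PO|² − r² = 333 − 4 = 329.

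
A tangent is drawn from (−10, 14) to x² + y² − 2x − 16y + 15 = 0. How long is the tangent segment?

Centre (1, 8), r² = 50. |PO|² = (−11)² + (6)² = 157.
The tangent meets the radius at right angles, so tangent² = |PO|² − r² = 157 − 50 = 107.

√107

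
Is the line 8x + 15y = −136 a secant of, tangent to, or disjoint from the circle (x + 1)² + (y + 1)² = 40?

Substituting the line into the circle gives 289x² + 2386x + 5866 = 0.
Δ = 5692996 − 6781096 = −1088100.
No real roots: the line does not meet the circle.

disjoint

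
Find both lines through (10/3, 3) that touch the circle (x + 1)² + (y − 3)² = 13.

Let a tangent through (10/3, 3) have slope m. Its distance from (−1, 3) must equal √13:
[m·(−13/3) − (0)]² = 13(m² + 1)
4m² − 9 = 0, so m = 3/2 or m = −3/2.
Through (10/3, 3) these give 3x − 2y = 4 and 3x + 2y = 16.

3x − 2y = 4 and 3x + 2y = 16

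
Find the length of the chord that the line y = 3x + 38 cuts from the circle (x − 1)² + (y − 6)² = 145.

3√10

The distance from (1, 6) to the line is 35/√10, and r² = 145.
Chord = 2√(r² − d²) = 2·√(45/2) = 3√10.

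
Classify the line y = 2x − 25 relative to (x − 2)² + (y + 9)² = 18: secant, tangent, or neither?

Centre (2, −9), r² = 18. Distance² from centre to line = (−12)²/5 = 144/5.
Since d² > r², the line lies outside the circle.

neither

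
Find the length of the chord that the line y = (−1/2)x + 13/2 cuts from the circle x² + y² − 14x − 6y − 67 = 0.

Centre (7, 3), r² = 125. Perpendicular distance d from centre to line = |0| / √5 = 0/√5.
Chord = 2√(r² − d²) = 2·√(125) = 10√5.

10√5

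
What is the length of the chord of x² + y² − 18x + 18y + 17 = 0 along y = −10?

24

From the line, y = −10. Substituting:
x² − 18x − 63 = 0
x = 21 or x = −3, giving (21, −10) and (−3, −10).
Chord length = distance between (21, −10) and (−3, −10) = √576 = 24.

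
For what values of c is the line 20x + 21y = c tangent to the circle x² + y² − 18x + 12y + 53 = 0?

c = −178 or c = 286

For a tangent, require d(centre, line) = r = 8.
|20·9 + 21·(−6) − c| / √841 = 8
|c − (54)| = 8·29, so c = 286 or c = −178.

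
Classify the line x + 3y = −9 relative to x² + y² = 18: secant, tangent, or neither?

secant

Substituting the line into the circle gives 10x² + 18x − 81 = 0.
Discriminant = (18)² − 4·10·(−81) = 3564 > 0.
Two real roots: the line is a secant.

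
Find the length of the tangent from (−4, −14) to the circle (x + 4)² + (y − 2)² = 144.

4√7

Centre (−4, 2), r² = 144. |PO|² = (0)² + (−16)² = 256.
Power of the point: PT² = |PO|² − r² = 112, so PT = 4√7.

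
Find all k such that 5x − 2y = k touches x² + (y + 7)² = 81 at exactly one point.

For a tangent, require d(centre, line) = r = 9.
|5·0 − 2·(−7) − k| / √29 = 9
|k − (14)| = 9√29.

k = 14 ± 9√29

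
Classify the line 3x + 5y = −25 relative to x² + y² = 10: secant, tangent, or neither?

neither

d² = (3·0 + 5·0 − (−25))²/34 = 625/34; r² = 10.
Since d² > r², the line lies outside the circle.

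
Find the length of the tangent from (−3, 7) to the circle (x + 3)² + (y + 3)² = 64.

Centre (−3, −3), r² = 64. |PO|² = (0)² + (10)² = 100.
By the tangent–radius right angle, tangent length = √(|PO|² − r²) = √36 = 6.

6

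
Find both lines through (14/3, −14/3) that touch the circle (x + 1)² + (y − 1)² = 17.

x + 4y = −14 and 4x + y = 14

Write the tangent as mx − y + (−14/3 − m·(14/3)) = 0 and set its distance from the centre to √17:
[m·(−17/3) − (17/3)]² = 17(m² + 1)
4m² + 17m + 4 = 0, so m = −1/4 or m = −4.
Through (14/3, −14/3) these give x + 4y = −14 and 4x + y = 14.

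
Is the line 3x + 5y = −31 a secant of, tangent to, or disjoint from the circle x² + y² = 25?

disjoint

d² = (3·0 + 5·0 − (−31))²/34 = 961/34; r² = 25.
Since d² > r², the line lies outside the circle.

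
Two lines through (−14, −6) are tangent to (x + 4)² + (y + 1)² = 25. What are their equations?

y = −6 and 4x − 3y = −38

A line y − (−6) = m(x − (−14)) is tangent when its distance from (−4, −1) is 5:
[m·(10) − (5)]² = 25(m² + 1)
3m² − 4m = 0, so m = 0 or m = 4/3.
With m = 0: y = −6. With m = 4/3: 4x − 3y = −38.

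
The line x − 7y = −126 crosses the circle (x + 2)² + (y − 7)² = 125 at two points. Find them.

From the line, y = (126 + x)/7. Substituting:
50x² + 350x = 0  ⟹  x² + 7x = 0
x = 0 or x = −7, giving (0, 18) and (−7, 17).

(−7, 17) and (0, 18)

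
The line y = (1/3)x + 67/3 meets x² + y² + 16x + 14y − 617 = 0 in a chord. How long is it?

6√10

The distance from (−8, −7) to the line is 80/√10, and r² = 730.
Half the chord is √(r² − d²) = √(90), so the full chord is 6√10.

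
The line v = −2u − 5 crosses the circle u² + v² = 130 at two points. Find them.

(−7, 9) and (3, −11)

Substitute v = −2u − 5:
5u² + 20u − 105 = 0  ⟹  u² + 4u − 21 = 0
u = 3 or u = −7, giving (3, −11) and (−7, 9).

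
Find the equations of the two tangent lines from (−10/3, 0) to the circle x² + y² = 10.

3x − y = −10 and 3x + y = −10

A line y − (0) = m(x − (−10/3)) is tangent when its distance from (0, 0) is √10:
(10/3m − (0))² = 10(m² + 1)
m² − 9 = 0, so m = 3 or m = −3.
With m = 3: 3x − y = −10. With m = −3: 3x + y = −10.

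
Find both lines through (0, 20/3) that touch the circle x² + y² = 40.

Write the tangent as mx − y + (20/3 − m·(0)) = 0 and set its distance from the centre to 2√10:
(0m − (−20/3))² = 40(m² + 1)
9m² − 1 = 0, so m = −1/3 or m = 1/3.
Through (0, 20/3) these give x + 3y = 20 and x − 3y = −20.

x + 3y = 20 and x − 3y = −20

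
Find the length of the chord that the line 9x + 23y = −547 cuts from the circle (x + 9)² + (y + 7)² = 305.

√610

From the line, y = (−547 − 9x)/23. Substituting:
610x² + 16470x + 30500 = 0  ⟹  x² + 27x + 50 = 0
x = −2 or x = −25, giving (−2, −23) and (−25, −14).
|(−2, −23) − (−25, −14)| = √((23)² + (−9)²) = √610.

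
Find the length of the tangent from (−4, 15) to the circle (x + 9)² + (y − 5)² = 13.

Centre (−9, 5), r² = 13. |PO|² = (5)² + (10)² = 125.
By the tangent–radius right angle, tangent length = √(|PO|² − r²) = √112 = 4√7.

4√7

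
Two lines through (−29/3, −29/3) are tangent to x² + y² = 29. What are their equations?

5x − 2y = −29 and 2x − 5y = 29

A line y − (−29/3) = m(x − (−29/3)) is tangent when its distance from (0, 0) is √29:
[m·(29/3) − (29/3)]² = 29(m² + 1)
10m² − 29m + 10 = 0, so m = 5/2 or m = 2/5.
Through (−29/3, −29/3) these give 5x − 2y = −29 and 2x − 5y = 29.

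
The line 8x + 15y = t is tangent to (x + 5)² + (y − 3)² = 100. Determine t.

t = −165 or t = 175

Tangency holds when the distance from the centre (−5, 3) to the line equals the radius 10:
|8·(−5) + 15·3 − t| / √289 = 10
|t − (5)| = 10·17, so t = 175 or t = −165.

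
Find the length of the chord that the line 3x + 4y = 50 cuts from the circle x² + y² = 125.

Express y = (50 − 3x)/4 and substitute into the circle:
25x² − 300x + 500 = 0  ⟹  x² − 12x + 20 = 0
x = 10 or x = 2, giving (10, 5) and (2, 11).
Chord length = distance between (10, 5) and (2, 11) = √100 = 10.

10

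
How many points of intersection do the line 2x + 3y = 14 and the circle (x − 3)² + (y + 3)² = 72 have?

2

Substituting the line into the circle gives 13x² − 146x − 38 = 0.
Δ = 21316 − (−1976) = 23292.
Two real roots: the line is a secant.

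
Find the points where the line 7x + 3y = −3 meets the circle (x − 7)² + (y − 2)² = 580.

From the line, y = (−3 − 7x)/3. Substituting:
58x² − 4698 = 0  ⟹  x² − 81 = 0
x = 9 or x = −9, giving (9, −22) and (−9, 20).

(−9, 20) and (9, −22)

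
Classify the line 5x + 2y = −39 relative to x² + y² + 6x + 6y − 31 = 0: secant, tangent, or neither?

secant

Substituting the line into the circle gives 29x² + 354x + 929 = 0.
Discriminant = (354)² − 4·29·(929) = 17552 > 0.
Two real roots: the line is a secant.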